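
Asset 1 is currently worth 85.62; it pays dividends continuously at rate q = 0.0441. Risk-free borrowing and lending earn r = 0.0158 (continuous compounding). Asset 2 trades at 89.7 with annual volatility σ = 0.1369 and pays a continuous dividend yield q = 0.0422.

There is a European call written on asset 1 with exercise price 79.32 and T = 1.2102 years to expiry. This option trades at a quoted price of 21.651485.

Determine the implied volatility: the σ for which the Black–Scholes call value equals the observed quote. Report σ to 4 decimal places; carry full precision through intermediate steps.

sigma = 0.5811

At σ = 0.5811 the Black–Scholes value reproduces the quote:
σ√T = 0.5811·√1.2102 = 0.639263
d₁ = (ln(S/K) + (r−q+σ²/2)T) / (σ√T) = (ln(85.62/79.32) + (0.0158−0.0441+0.5811²/2)·1.2102) / 0.639263 = (0.076429 + 0.170080) / 0.639263 = 0.385614
d₂ = d₁ − σ√T = 0.385614 − 0.639263 = -0.253649
e^{−rT} = 0.981060
e^{−qT} = 0.948029
N(d₁) = 0.650109,  N(d₂) = 0.399883
V = S·e^{−qT}·N(d₁) − K·e^{−rT}·N(d₂) = 52.769489 − 31.118003 = 21.651485 (matching the quote); vega is positive throughout, so no other σ reproduces this price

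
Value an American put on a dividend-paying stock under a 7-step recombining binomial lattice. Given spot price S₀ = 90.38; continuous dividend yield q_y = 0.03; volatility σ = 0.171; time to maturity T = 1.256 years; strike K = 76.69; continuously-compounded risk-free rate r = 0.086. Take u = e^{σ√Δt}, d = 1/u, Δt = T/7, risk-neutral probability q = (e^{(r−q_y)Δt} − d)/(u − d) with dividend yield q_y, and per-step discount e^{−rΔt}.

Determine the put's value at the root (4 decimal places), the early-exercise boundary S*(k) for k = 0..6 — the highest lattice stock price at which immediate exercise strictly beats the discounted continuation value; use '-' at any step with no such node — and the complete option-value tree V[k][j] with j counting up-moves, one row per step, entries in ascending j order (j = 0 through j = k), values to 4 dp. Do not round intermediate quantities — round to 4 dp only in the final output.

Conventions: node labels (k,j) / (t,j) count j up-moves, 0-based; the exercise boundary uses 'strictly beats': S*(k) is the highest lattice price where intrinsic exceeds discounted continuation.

Δt=0.17943  u=1.07512  d=0.93013  q=0.55155  discount=0.98469
step 7 (expiry): payoffs max(K−S,0) = 22.2562 13.7707 3.9624 0.0000 0.0000 0.0000 0.0000 0.0000
step 6: (k=6,j=0): S=58.5230, K−S=18.1670, hold=17.3069 ⇒ V=18.1670 exercise | (k=6,j=1): S=67.6459, K−S=9.0441, hold=8.2329 ⇒ V=9.0441 exercise | (k=6,j=2): S=78.1910, K−S=0.0000, hold=1.7497 ⇒ V=1.7497 continue | (k=6,j=3): S=90.3800, K−S=0.0000, hold=0.0000 ⇒ V=0.0000 continue | (k=6,j=4): S=104.4690, K−S=0.0000, hold=0.0000 ⇒ V=0.0000 continue | (k=6,j=5): S=120.7544, K−S=0.0000, hold=0.0000 ⇒ V=0.0000 continue | (k=6,j=6): S=139.5784, K−S=0.0000, hold=0.0000 ⇒ V=0.0000 continue  boundary S*=67.6459
step 5: (k=5,j=0): S=62.9193, K−S=13.7707, hold=12.9341 ⇒ V=13.7707 exercise | (k=5,j=1): S=72.7276, K−S=3.9624, hold=4.9440 ⇒ V=4.9440 continue | (k=5,j=2): S=84.0649, K−S=0.0000, hold=0.7727 ⇒ V=0.7727 continue | (k=5,j=3): S=97.1695, K−S=0.0000, hold=0.0000 ⇒ V=0.0000 continue | (k=5,j=4): S=112.3169, K−S=0.0000, hold=0.0000 ⇒ V=0.0000 continue | (k=5,j=5): S=129.8257, K−S=0.0000, hold=0.0000 ⇒ V=0.0000 continue  boundary S*=62.9193
step 4: (k=4,j=0): S=67.6459, K−S=9.0441, hold=8.7660 ⇒ V=9.0441 exercise | (k=4,j=1): S=78.1910, K−S=0.0000, hold=2.6028 ⇒ V=2.6028 continue | (k=4,j=2): S=90.3800, K−S=0.0000, hold=0.3412 ⇒ V=0.3412 continue | (k=4,j=3): S=104.4690, K−S=0.0000, hold=0.0000 ⇒ V=0.0000 continue | (k=4,j=4): S=120.7544, K−S=0.0000, hold=0.0000 ⇒ V=0.0000 continue  boundary S*=67.6459
step 3: (k=3,j=0): S=72.7276, K−S=3.9624, hold=5.4073 ⇒ V=5.4073 continue | (k=3,j=1): S=84.0649, K−S=0.0000, hold=1.3347 ⇒ V=1.3347 continue | (k=3,j=2): S=97.1695, K−S=0.0000, hold=0.1507 ⇒ V=0.1507 continue | (k=3,j=3): S=112.3169, K−S=0.0000, hold=0.0000 ⇒ V=0.0000 continue  boundary S*=-
step 2: (k=2,j=0): S=78.1910, K−S=0.0000, hold=3.1127 ⇒ V=3.1127 continue | (k=2,j=1): S=90.3800, K−S=0.0000, hold=0.6712 ⇒ V=0.6712 continue | (k=2,j=2): S=104.4690, K−S=0.0000, hold=0.0665 ⇒ V=0.0665 continue  boundary S*=-
step 1: (k=1,j=0): S=84.0649, K−S=0.0000, hold=1.7390 ⇒ V=1.7390 continue | (k=1,j=1): S=97.1695, K−S=0.0000, hold=0.3325 ⇒ V=0.3325 continue  boundary S*=-
step 0: (k=0,j=0): S=90.3800, K−S=0.0000, hold=0.9485 ⇒ V=0.9485 continue  boundary S*=-

price = 0.9485
boundary = - - - - 67.6459 62.9193 67.6459
tree:
0.9485
1.7390 0.3325
3.1127 0.6712 0.0665
5.4073 1.3347 0.1507 0.0000
9.0441 2.6028 0.3412 0.0000 0.0000
13.7707 4.9440 0.7727 0.0000 0.0000 0.0000
18.1670 9.0441 1.7497 0.0000 0.0000 0.0000 0.0000
22.2562 13.7707 3.9624 0.0000 0.0000 0.0000 0.0000 0.0000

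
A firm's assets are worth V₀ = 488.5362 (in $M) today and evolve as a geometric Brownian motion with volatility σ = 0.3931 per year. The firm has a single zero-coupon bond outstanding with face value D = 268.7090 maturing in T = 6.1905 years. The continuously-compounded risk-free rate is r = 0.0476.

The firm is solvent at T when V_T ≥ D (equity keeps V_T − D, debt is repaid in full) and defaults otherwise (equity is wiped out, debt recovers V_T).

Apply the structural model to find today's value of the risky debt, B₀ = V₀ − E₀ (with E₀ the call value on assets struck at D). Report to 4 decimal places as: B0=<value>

Work the structural quantities from V₀ = 488.5362 against face 268.7090:
d₁ = [ln(V₀/D) + (r + σ²/2)T] / (σ√T)
   = [ln(488.5362/268.7090) + (0.0476 + 0.5·0.3931²)·6.1905] / (0.3931·√6.1905)
   = [0.597785 + 0.772969] / 0.978061 = 1.401502
d₂ = d₁ − σ√T = 1.401502 − 0.978061 = 0.423441
N(d₁) = 0.919468,  N(d₂) = 0.664013,  e^(−rT) = 0.744779
E₀ = V₀·N(d₁) − D·e^(−rT)·N(d₂)
   = 488.5362·0.919468 − 268.7090·0.744779·0.664013 = 316.305217
B₀ = V₀ − E₀ = 488.5362 − 316.305217 = 172.230983

B0=172.2310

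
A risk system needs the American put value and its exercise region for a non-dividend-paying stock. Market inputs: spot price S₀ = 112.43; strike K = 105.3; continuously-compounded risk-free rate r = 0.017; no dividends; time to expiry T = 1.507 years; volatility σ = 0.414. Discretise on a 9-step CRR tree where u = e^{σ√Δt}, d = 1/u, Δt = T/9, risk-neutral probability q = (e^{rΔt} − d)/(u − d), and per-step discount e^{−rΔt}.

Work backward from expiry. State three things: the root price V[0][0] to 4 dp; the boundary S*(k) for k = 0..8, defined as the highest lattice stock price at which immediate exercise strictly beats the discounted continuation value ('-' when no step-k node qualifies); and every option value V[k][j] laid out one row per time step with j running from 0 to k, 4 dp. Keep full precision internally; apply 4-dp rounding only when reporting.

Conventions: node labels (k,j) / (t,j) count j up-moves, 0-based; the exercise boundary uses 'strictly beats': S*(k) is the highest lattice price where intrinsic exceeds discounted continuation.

price = 17.6868
boundary = - - - - - 48.1965 57.0938 67.6336 80.1190
tree:
17.6868
23.7461 10.8548
31.0357 15.5421 5.5526
39.3558 21.6960 8.5886 2.1093
48.2640 29.3934 13.0125 3.5742 0.4443
57.1035 38.4347 19.2175 5.9852 0.8346 0.0000
64.6142 48.2062 27.4779 9.8739 1.5677 0.0000 0.0000
70.9545 57.1035 37.6664 15.9764 2.9448 0.0000 0.0000 0.0000
76.3068 64.6142 48.2062 25.1810 5.5316 0.0000 0.0000 0.0000 0.0000
80.8250 70.9545 57.1035 37.6664 10.3907 0.0000 0.0000 0.0000 0.0000 0.0000

params: Δt=0.16744 u=1.18460 d=0.84416 q=0.46612 e^(-rΔt)=0.99716
t_9 payoffs: 80.8250 70.9545 57.1035 37.6664 10.3907 0.0000 0.0000 0.0000 0.0000 0.0000
t_8: node(8,0) S=28.9932 payoff=76.3068 vs cont=76.0075 → 76.3068 [stop]  node(8,1) S=40.6858 payoff=64.6142 vs cont=64.3149 → 64.6142 [stop]  node(8,2) S=57.0938 payoff=48.2062 vs cont=47.9069 → 48.2062 [stop]  node(8,3) S=80.1190 payoff=25.1810 vs cont=24.8817 → 25.1810 [stop]  node(8,4) S=112.4300 payoff=0.0000 vs cont=5.5316 → 5.5316 [wait]  node(8,5) S=157.7716 payoff=0.0000 vs cont=0.0000 → 0.0000 [wait]  node(8,6) S=221.3988 payoff=0.0000 vs cont=0.0000 → 0.0000 [wait]  node(8,7) S=310.6861 payoff=0.0000 vs cont=0.0000 → 0.0000 [wait]  node(8,8) S=435.9818 payoff=0.0000 vs cont=0.0000 → 0.0000 [wait]  ⇒ S*(8)=80.1190
t_7: node(7,0) S=34.3455 payoff=70.9545 vs cont=70.6552 → 70.9545 [stop]  node(7,1) S=48.1965 payoff=57.1035 vs cont=56.8041 → 57.1035 [stop]  node(7,2) S=67.6336 payoff=37.6664 vs cont=37.3671 → 37.6664 [stop]  node(7,3) S=94.9093 payoff=10.3907 vs cont=15.9764 → 15.9764 [wait]  node(7,4) S=133.1850 payoff=0.0000 vs cont=2.9448 → 2.9448 [wait]  node(7,5) S=186.8969 payoff=0.0000 vs cont=0.0000 → 0.0000 [wait]  node(7,6) S=262.2699 payoff=0.0000 vs cont=0.0000 → 0.0000 [wait]  node(7,7) S=368.0400 payoff=0.0000 vs cont=0.0000 → 0.0000 [wait]  ⇒ S*(7)=67.6336
t_6: node(6,0) S=40.6858 payoff=64.6142 vs cont=64.3149 → 64.6142 [stop]  node(6,1) S=57.0938 payoff=48.2062 vs cont=47.9069 → 48.2062 [stop]  node(6,2) S=80.1190 payoff=25.1810 vs cont=27.4779 → 27.4779 [wait]  node(6,3) S=112.4300 payoff=0.0000 vs cont=9.8739 → 9.8739 [wait]  node(6,4) S=157.7716 payoff=0.0000 vs cont=1.5677 → 1.5677 [wait]  node(6,5) S=221.3988 payoff=0.0000 vs cont=0.0000 → 0.0000 [wait]  node(6,6) S=310.6861 payoff=0.0000 vs cont=0.0000 → 0.0000 [wait]  ⇒ S*(6)=57.0938
t_5: node(5,0) S=48.1965 payoff=57.1035 vs cont=56.8041 → 57.1035 [stop]  node(5,1) S=67.6336 payoff=37.6664 vs cont=38.4347 → 38.4347 [wait]  node(5,2) S=94.9093 payoff=10.3907 vs cont=19.2175 → 19.2175 [wait]  node(5,3) S=133.1850 payoff=0.0000 vs cont=5.9852 → 5.9852 [wait]  node(5,4) S=186.8969 payoff=0.0000 vs cont=0.8346 → 0.8346 [wait]  node(5,5) S=262.2699 payoff=0.0000 vs cont=0.0000 → 0.0000 [wait]  ⇒ S*(5)=48.1965
t_4: node(4,0) S=57.0938 payoff=48.2062 vs cont=48.2640 → 48.2640 [wait]  node(4,1) S=80.1190 payoff=25.1810 vs cont=29.3934 → 29.3934 [wait]  node(4,2) S=112.4300 payoff=0.0000 vs cont=13.0125 → 13.0125 [wait]  node(4,3) S=157.7716 payoff=0.0000 vs cont=3.5742 → 3.5742 [wait]  node(4,4) S=221.3988 payoff=0.0000 vs cont=0.4443 → 0.4443 [wait]  ⇒ S*(4)=-
t_3: node(3,0) S=67.6336 payoff=37.6664 vs cont=39.3558 → 39.3558 [wait]  node(3,1) S=94.9093 payoff=10.3907 vs cont=21.6960 → 21.6960 [wait]  node(3,2) S=133.1850 payoff=0.0000 vs cont=8.5886 → 8.5886 [wait]  node(3,3) S=186.8969 payoff=0.0000 vs cont=2.1093 → 2.1093 [wait]  ⇒ S*(3)=-
t_2: node(2,0) S=80.1190 payoff=25.1810 vs cont=31.0357 → 31.0357 [wait]  node(2,1) S=112.4300 payoff=0.0000 vs cont=15.5421 → 15.5421 [wait]  node(2,2) S=157.7716 payoff=0.0000 vs cont=5.5526 → 5.5526 [wait]  ⇒ S*(2)=-
t_1: node(1,0) S=94.9093 payoff=10.3907 vs cont=23.7461 → 23.7461 [wait]  node(1,1) S=133.1850 payoff=0.0000 vs cont=10.8548 → 10.8548 [wait]  ⇒ S*(1)=-
t_0: node(0,0) S=112.4300 payoff=0.0000 vs cont=17.6868 → 17.6868 [wait]  ⇒ S*(0)=-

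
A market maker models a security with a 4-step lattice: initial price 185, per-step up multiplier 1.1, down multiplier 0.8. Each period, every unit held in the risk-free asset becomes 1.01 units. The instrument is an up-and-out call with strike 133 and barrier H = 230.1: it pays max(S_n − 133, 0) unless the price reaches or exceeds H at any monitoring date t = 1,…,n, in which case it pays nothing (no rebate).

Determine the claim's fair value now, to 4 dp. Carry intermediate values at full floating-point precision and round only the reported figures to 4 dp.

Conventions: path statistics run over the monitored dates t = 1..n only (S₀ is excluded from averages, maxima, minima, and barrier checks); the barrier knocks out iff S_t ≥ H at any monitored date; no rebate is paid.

No-arbitrage gives p* = (R−d)/(u−d) = 0.7000: enumerate every path, weight its payoff by its p*-probability, and discount by R^4.
Enumerate all 2^4 = 16 price paths (U = up ×1.1, D = down ×0.8); each path with k up-moves has probability p*^k·(1−p*)^(4−k).
DDDD: M=148.0000, payoff=0.0000, prob=0.008100
UDDD: M=203.5000, payoff=0.0000, prob=0.018900
DUDD: M=162.8000, payoff=0.0000, prob=0.018900
UUDD: M=223.8500, payoff=10.2640, prob=0.044100
DDUD: M=148.0000, payoff=0.0000, prob=0.018900
UDUD: M=203.5000, payoff=10.2640, prob=0.044100
DUUD: M=179.0800, payoff=10.2640, prob=0.044100
UUUD: M=246.2350, payoff=0.0000, prob=0.102900
DDDU: M=148.0000, payoff=0.0000, prob=0.018900
UDDU: M=203.5000, payoff=10.2640, prob=0.044100
DUDU: M=162.8000, payoff=10.2640, prob=0.044100
UUDU: M=223.8500, payoff=63.9880, prob=0.102900
DDUU: M=148.0000, payoff=10.2640, prob=0.044100
UDUU: M=203.5000, payoff=63.9880, prob=0.102900
DUUU: M=196.9880, payoff=63.9880, prob=0.102900
UUUU: M=270.8585, payoff=0.0000, prob=0.240100
Price = Σ prob·payoff / R^4 = 22.468950 / 1.040604 = 21.5922

price = 21.5922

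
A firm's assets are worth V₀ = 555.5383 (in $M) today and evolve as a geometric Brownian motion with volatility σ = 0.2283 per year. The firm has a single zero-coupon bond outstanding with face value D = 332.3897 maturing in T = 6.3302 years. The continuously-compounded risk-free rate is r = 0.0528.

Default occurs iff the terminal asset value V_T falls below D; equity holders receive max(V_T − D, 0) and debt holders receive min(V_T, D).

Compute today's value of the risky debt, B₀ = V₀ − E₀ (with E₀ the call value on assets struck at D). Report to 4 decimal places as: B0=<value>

Work the structural quantities from V₀ = 555.5383 against face 332.3897:
d₁ = [ln(V₀/D) + (r + σ²/2)T] / (σ√T)
   = [ln(555.5383/332.3897) + (0.0528 + 0.5·0.2283²)·6.3302] / (0.2283·√6.3302)
   = [0.513629 + 0.499202] / 0.574400 = 1.763286
d₂ = d₁ − σ√T = 1.763286 − 0.574400 = 1.188886
N(d₁) = 0.961074,  N(d₂) = 0.882758,  e^(−rT) = 0.715886
E₀ = V₀·N(d₁) − D·e^(−rT)·N(d₂)
   = 555.5383·0.961074 − 332.3897·0.715886·0.882758 = 323.858432
B₀ = V₀ − E₀ = 555.5383 − 323.858432 = 231.679868

B0=231.6799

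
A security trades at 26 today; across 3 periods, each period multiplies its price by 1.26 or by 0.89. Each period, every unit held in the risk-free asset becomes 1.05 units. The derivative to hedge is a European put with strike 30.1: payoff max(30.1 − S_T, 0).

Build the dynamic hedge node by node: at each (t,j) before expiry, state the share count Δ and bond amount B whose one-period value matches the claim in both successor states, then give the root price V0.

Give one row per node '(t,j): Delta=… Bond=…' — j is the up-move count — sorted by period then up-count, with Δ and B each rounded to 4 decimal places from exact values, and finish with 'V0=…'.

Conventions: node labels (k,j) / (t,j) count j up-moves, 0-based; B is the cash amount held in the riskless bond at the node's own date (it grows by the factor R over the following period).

(0,0): Delta=-0.4235 Bond=14.3697
(1,0): Delta=-0.6807 Bond=21.0397
(1,1): Delta=-0.1851 Bond=7.2768
(2,0): Delta=-1.0000 Bond=28.6667
(2,1): Delta=-0.3848 Bond=13.4621
(2,2): Delta=0.0000 Bond=0.0000
V0=3.3575

Arbitrage-free pricing uses the up-move probability p* = (R−d)/(u−d) = 0.4324, discounting each step at R = 1.05.
Expiry values: V(3,0)=11.7708, V(3,1)=4.1508, V(3,2)=0.0000, V(3,3)=0.0000
Node (2,0) S=20.5946: V=(p*·4.1508+(1−p*)·11.7708)/1.05=8.0721; Δ=(4.1508−11.7708)/(25.9492−18.3292)=-1.0000; B=V−Δ·S=28.6667
Node (2,1) S=29.1564: V=(p*·0.0000+(1−p*)·4.1508)/1.05=2.2437; Δ=(0.0000−4.1508)/(36.7371−25.9492)=-0.3848; B=V−Δ·S=13.4621
Node (2,2) S=41.2776: V=(p*·0.0000+(1−p*)·0.0000)/1.05=0.0000; Δ=(0.0000−0.0000)/(52.0098−36.7371)=0.0000; B=V−Δ·S=0.0000
Node (1,0) S=23.1400: V=(p*·2.2437+(1−p*)·8.0721)/1.05=5.2873; Δ=(2.2437−8.0721)/(29.1564−20.5946)=-0.6807; B=V−Δ·S=21.0397
Node (1,1) S=32.7600: V=(p*·0.0000+(1−p*)·2.2437)/1.05=1.2128; Δ=(0.0000−2.2437)/(41.2776−29.1564)=-0.1851; B=V−Δ·S=7.2768
Node (0,0) S=26.0000: V=(p*·1.2128+(1−p*)·5.2873)/1.05=3.3575; Δ=(1.2128−5.2873)/(32.7600−23.1400)=-0.4235; B=V−Δ·S=14.3697
Check: Δ(0,0)·S0 + B(0,0) = 3.3575 = V0.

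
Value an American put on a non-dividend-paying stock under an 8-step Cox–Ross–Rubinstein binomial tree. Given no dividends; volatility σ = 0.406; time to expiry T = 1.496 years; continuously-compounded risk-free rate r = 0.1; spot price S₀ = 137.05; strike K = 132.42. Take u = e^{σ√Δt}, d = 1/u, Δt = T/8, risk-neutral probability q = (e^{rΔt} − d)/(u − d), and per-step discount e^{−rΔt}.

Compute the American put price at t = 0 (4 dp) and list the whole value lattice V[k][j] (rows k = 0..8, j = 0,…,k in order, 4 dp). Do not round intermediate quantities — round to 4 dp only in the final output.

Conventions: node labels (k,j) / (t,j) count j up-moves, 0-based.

Δt=0.18700  u=1.19192  d=0.83898  q=0.50970  discount=0.98147
step 8 (expiry): payoffs max(K−S,0) = 98.7773 84.6244 64.5176 35.9523 0.0000 0.0000 0.0000 0.0000 0.0000
k=7: (k=7,j=0): S=40.0996, K−S=92.3204, hold=89.8672 ⇒ V=92.3204 exercise | (k=7,j=1): S=56.9687, K−S=75.4513, hold=72.9980 ⇒ V=75.4513 exercise | (k=7,j=2): S=80.9345, K−S=51.4855, hold=49.0323 ⇒ V=51.4855 exercise | (k=7,j=3): S=114.9822, K−S=17.4378, hold=17.3008 ⇒ V=17.4378 exercise | (k=7,j=4): S=163.3531, K−S=0.0000, hold=0.0000 ⇒ V=0.0000 continue | (k=7,j=5): S=232.0729, K−S=0.0000, hold=0.0000 ⇒ V=0.0000 continue | (k=7,j=6): S=329.7019, K−S=0.0000, hold=0.0000 ⇒ V=0.0000 continue | (k=7,j=7): S=468.4016, K−S=0.0000, hold=0.0000 ⇒ V=0.0000 continue
k=6: (k=6,j=0): S=47.7956, K−S=84.6244, hold=82.1711 ⇒ V=84.6244 exercise | (k=6,j=1): S=67.9024, K−S=64.5176, hold=62.0644 ⇒ V=64.5176 exercise | (k=6,j=2): S=96.4677, K−S=35.9523, hold=33.4990 ⇒ V=35.9523 exercise | (k=6,j=3): S=137.0500, K−S=0.0000, hold=8.3913 ⇒ V=8.3913 continue | (k=6,j=4): S=194.7045, K−S=0.0000, hold=0.0000 ⇒ V=0.0000 continue | (k=6,j=5): S=276.6132, K−S=0.0000, hold=0.0000 ⇒ V=0.0000 continue | (k=6,j=6): S=392.9795, K−S=0.0000, hold=0.0000 ⇒ V=0.0000 continue
k=5: (k=5,j=0): S=56.9687, K−S=75.4513, hold=72.9980 ⇒ V=75.4513 exercise | (k=5,j=1): S=80.9345, K−S=51.4855, hold=49.0323 ⇒ V=51.4855 exercise | (k=5,j=2): S=114.9822, K−S=17.4378, hold=21.4986 ⇒ V=21.4986 continue | (k=5,j=3): S=163.3531, K−S=0.0000, hold=4.0380 ⇒ V=4.0380 continue | (k=5,j=4): S=232.0729, K−S=0.0000, hold=0.0000 ⇒ V=0.0000 continue | (k=5,j=5): S=329.7019, K−S=0.0000, hold=0.0000 ⇒ V=0.0000 continue
k=4: (k=4,j=0): S=67.9024, K−S=64.5176, hold=62.0644 ⇒ V=64.5176 exercise | (k=4,j=1): S=96.4677, K−S=35.9523, hold=35.5305 ⇒ V=35.9523 exercise | (k=4,j=2): S=137.0500, K−S=0.0000, hold=12.3655 ⇒ V=12.3655 continue | (k=4,j=3): S=194.7045, K−S=0.0000, hold=1.9432 ⇒ V=1.9432 continue | (k=4,j=4): S=276.6132, K−S=0.0000, hold=0.0000 ⇒ V=0.0000 continue
k=3: (k=3,j=0): S=80.9345, K−S=51.4855, hold=49.0323 ⇒ V=51.4855 exercise | (k=3,j=1): S=114.9822, K−S=17.4378, hold=23.4867 ⇒ V=23.4867 continue | (k=3,j=2): S=163.3531, K−S=0.0000, hold=6.9226 ⇒ V=6.9226 continue | (k=3,j=3): S=232.0729, K−S=0.0000, hold=0.9351 ⇒ V=0.9351 continue
k=2: (k=2,j=0): S=96.4677, K−S=35.9523, hold=36.5250 ⇒ V=36.5250 continue | (k=2,j=1): S=137.0500, K−S=0.0000, hold=14.7652 ⇒ V=14.7652 continue | (k=2,j=2): S=194.7045, K−S=0.0000, hold=3.7990 ⇒ V=3.7990 continue
k=1: (k=1,j=0): S=114.9822, K−S=17.4378, hold=24.9628 ⇒ V=24.9628 continue | (k=1,j=1): S=163.3531, K−S=0.0000, hold=9.0057 ⇒ V=9.0057 continue
k=0: (k=0,j=0): S=137.0500, K−S=0.0000, hold=16.5177 ⇒ V=16.5177 continue

price = 16.5177
tree:
16.5177
24.9628 9.0057
36.5250 14.7652 3.7990
51.4855 23.4867 6.9226 0.9351
64.5176 35.9523 12.3655 1.9432 0.0000
75.4513 51.4855 21.4986 4.0380 0.0000 0.0000
84.6244 64.5176 35.9523 8.3913 0.0000 0.0000 0.0000
92.3204 75.4513 51.4855 17.4378 0.0000 0.0000 0.0000 0.0000
98.7773 84.6244 64.5176 35.9523 0.0000 0.0000 0.0000 0.0000 0.0000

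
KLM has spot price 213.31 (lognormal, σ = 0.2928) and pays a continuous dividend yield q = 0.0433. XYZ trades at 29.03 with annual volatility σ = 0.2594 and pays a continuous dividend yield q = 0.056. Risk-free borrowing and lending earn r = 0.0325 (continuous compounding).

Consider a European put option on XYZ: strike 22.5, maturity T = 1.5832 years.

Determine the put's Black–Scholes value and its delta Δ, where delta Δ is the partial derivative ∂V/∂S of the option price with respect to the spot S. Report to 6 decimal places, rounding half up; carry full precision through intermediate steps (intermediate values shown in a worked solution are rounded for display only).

price = 1.166536
Δ = -0.186047

σ√T = 0.2594·√1.5832 = 0.326391
d₁ = (ln(S/K) + (r−q+σ²/2)T) / (σ√T) = (ln(29.03/22.5) + (0.0325−0.056+0.2594²/2)·1.5832) / 0.326391 = (0.254814 + 0.016060) / 0.326391 = 0.829909
d₂ = d₁ − σ√T = 0.829909 − 0.326391 = 0.503519
e^{−rT} = 0.949847
e^{−qT} = 0.915157
N(−d₁) = 0.203295,  N(−d₂) = 0.307300
Put price V = K·e^{−rT}·N(−d₂) − S·e^{−qT}·N(−d₁) = 6.567479 − 5.400943 = 1.166536
Δ = −e^{−qT}·N(−d₁) = -0.186047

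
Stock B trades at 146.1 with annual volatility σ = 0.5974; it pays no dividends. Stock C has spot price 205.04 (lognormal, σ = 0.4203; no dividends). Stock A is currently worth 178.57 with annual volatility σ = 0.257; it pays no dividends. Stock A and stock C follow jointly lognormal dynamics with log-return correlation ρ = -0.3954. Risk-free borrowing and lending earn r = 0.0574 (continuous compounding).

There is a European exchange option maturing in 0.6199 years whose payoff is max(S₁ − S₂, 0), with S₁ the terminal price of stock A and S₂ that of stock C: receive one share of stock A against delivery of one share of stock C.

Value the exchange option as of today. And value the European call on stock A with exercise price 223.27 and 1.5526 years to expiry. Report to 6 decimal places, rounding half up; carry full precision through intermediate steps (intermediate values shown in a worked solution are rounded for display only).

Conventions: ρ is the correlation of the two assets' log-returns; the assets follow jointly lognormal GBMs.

σ_eff = √(σ₁² + σ₂² − 2ρσ₁σ₂) = √(0.257² + 0.4203² − 2·-0.3954·0.257·0.4203) = 0.572818
d₁ = (ln(S₁/S₂) + (q₂ − q₁ + σ_eff²/2)T) / (σ_eff√T) = (ln(178.57/205.04) + (0.0 − 0.0 + 0.164061)·0.6199) / 0.451001 = -0.080983
d₂ = d₁ − σ_eff√T = -0.080983 − 0.451001 = -0.531984
N(d₁) = 0.467728,  N(d₂) = 0.297369
V = S₁·e^{−q₁T}·N(d₁) − S₂·e^{−q₂T}·N(d₂) = 83.522165 − 60.972444 = 22.549721
[vanilla: stock A call K=223.27]
σ√T = 0.257·√1.5526 = 0.320231
d₁ = (ln(S/K) + (r+σ²/2)T) / (σ√T) = (ln(178.57/223.27) + (0.0574+0.257²/2)·1.5526) / 0.320231 = (-0.223401 + 0.140393) / 0.320231 = -0.259213
d₂ = d₁ − σ√T = -0.259213 − 0.320231 = -0.579444
e^{−rT} = 0.914736
N(d₁) = 0.397735,  N(d₂) = 0.281145
price = S·N(d₁) − K·e^{−rT}·N(d₂) = 71.023600 − 57.419113 = 13.604487

exchange price = 22.549721
price(stock A call K=223.27) = 13.604487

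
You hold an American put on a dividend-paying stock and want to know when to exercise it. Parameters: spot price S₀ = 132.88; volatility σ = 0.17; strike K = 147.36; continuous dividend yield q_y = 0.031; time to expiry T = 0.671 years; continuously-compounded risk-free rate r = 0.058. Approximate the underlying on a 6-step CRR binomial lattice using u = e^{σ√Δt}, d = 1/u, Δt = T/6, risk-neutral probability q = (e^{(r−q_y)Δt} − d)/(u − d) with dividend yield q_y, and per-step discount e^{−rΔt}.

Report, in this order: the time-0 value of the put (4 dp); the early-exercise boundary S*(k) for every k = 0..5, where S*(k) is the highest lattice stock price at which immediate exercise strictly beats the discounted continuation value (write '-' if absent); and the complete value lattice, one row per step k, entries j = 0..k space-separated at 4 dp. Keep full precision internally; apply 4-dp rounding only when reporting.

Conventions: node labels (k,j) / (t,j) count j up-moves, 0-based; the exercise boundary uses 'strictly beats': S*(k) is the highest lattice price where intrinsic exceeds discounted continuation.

params: Δt=0.11183 u=1.05850 d=0.94474 q=0.51237 e^(-rΔt)=0.99353
t_6 payoffs: 52.8842 41.5077 28.7613 14.4800 0.0000 0.0000 0.0000
t_5: node(5,0) S=100.0024 payoff=47.3576 vs cont=46.7510 → 47.3576 [stop]  node(5,1) S=112.0444 payoff=35.3156 vs cont=34.7507 → 35.3156 [stop]  node(5,2) S=125.5364 payoff=21.8236 vs cont=21.3053 → 21.8236 [stop]  node(5,3) S=140.6532 payoff=6.7068 vs cont=7.0152 → 7.0152 [wait]  node(5,4) S=157.5902 payoff=0.0000 vs cont=0.0000 → 0.0000 [wait]  node(5,5) S=176.5668 payoff=0.0000 vs cont=0.0000 → 0.0000 [wait]  ⇒ S*(5)=125.5364
t_4: node(4,0) S=105.8523 payoff=41.5077 vs cont=40.9213 → 41.5077 [stop]  node(4,1) S=118.5987 payoff=28.7613 vs cont=28.2190 → 28.7613 [stop]  node(4,2) S=132.8800 payoff=14.4800 vs cont=14.1441 → 14.4800 [stop]  node(4,3) S=148.8810 payoff=0.0000 vs cont=3.3987 → 3.3987 [wait]  node(4,4) S=166.8089 payoff=0.0000 vs cont=0.0000 → 0.0000 [wait]  ⇒ S*(4)=132.8800
t_3: node(3,0) S=112.0444 payoff=35.3156 vs cont=34.7507 → 35.3156 [stop]  node(3,1) S=125.5364 payoff=21.8236 vs cont=21.3053 → 21.8236 [stop]  node(3,2) S=140.6532 payoff=6.7068 vs cont=8.7453 → 8.7453 [wait]  node(3,3) S=157.5902 payoff=0.0000 vs cont=1.6466 → 1.6466 [wait]  ⇒ S*(3)=125.5364
t_2: node(2,0) S=118.5987 payoff=28.7613 vs cont=28.2190 → 28.7613 [stop]  node(2,1) S=132.8800 payoff=14.4800 vs cont=15.0248 → 15.0248 [wait]  node(2,2) S=148.8810 payoff=0.0000 vs cont=5.0751 → 5.0751 [wait]  ⇒ S*(2)=118.5987
t_1: node(1,0) S=125.5364 payoff=21.8236 vs cont=21.5827 → 21.8236 [stop]  node(1,1) S=140.6532 payoff=6.7068 vs cont=9.8627 → 9.8627 [wait]  ⇒ S*(1)=125.5364
t_0: node(0,0) S=132.8800 payoff=14.4800 vs cont=15.5937 → 15.5937 [wait]  ⇒ S*(0)=-

price = 15.5937
boundary = - 125.5364 118.5987 125.5364 132.8800 125.5364
tree:
15.5937
21.8236 9.8627
28.7613 15.0248 5.0751
35.3156 21.8236 8.7453 1.6466
41.5077 28.7613 14.4800 3.3987 0.0000
47.3576 35.3156 21.8236 7.0152 0.0000 0.0000
52.8842 41.5077 28.7613 14.4800 0.0000 0.0000 0.0000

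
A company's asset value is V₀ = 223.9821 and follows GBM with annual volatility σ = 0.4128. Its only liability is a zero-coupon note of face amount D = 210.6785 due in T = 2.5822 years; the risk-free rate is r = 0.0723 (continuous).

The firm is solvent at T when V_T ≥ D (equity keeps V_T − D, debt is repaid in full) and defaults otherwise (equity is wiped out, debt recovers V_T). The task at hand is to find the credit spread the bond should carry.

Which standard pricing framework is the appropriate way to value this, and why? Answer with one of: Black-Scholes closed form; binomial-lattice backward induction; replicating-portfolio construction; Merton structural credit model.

framework: Merton structural credit model

Key observation: a levered firm with one bullet debt due at 2.5822 years is the canonical structural-credit setup: equity is a call on the firm's assets struck at the face value.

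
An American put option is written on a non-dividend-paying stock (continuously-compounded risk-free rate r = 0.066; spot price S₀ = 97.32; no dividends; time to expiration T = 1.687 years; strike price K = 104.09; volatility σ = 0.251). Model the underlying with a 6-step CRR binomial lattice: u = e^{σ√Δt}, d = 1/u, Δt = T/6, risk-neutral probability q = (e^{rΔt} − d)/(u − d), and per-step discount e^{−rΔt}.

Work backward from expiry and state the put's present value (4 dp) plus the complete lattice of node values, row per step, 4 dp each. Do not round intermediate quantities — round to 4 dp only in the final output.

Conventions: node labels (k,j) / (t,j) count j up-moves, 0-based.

Δt=0.28117  u=1.14236  d=0.87538  q=0.53693  discount=0.98161
step 6 (expiry): payoffs max(K−S,0) = 60.2982 46.9427 29.5140 6.7700 0.0000 0.0000 0.0000
k=5: (k=5,j=0): S=50.0258, K−S=54.0642, hold=52.1504 ⇒ V=54.0642 exercise | (k=5,j=1): S=65.2826, K−S=38.8074, hold=36.8936 ⇒ V=38.8074 exercise | (k=5,j=2): S=85.1923, K−S=18.8977, hold=16.9839 ⇒ V=18.8977 exercise | (k=5,j=3): S=111.1741, K−S=0.0000, hold=3.0773 ⇒ V=3.0773 continue | (k=5,j=4): S=145.0798, K−S=0.0000, hold=0.0000 ⇒ V=0.0000 continue | (k=5,j=5): S=189.3260, K−S=0.0000, hold=0.0000 ⇒ V=0.0000 continue
k=4: (k=4,j=0): S=57.1473, K−S=46.9427, hold=45.0289 ⇒ V=46.9427 exercise | (k=4,j=1): S=74.5760, K−S=29.5140, hold=27.6002 ⇒ V=29.5140 exercise | (k=4,j=2): S=97.3200, K−S=6.7700, hold=10.2119 ⇒ V=10.2119 continue | (k=4,j=3): S=127.0005, K−S=0.0000, hold=1.3988 ⇒ V=1.3988 continue | (k=4,j=4): S=165.7328, K−S=0.0000, hold=0.0000 ⇒ V=0.0000 continue
k=3: (k=3,j=0): S=65.2826, K−S=38.8074, hold=36.8936 ⇒ V=38.8074 exercise | (k=3,j=1): S=85.1923, K−S=18.8977, hold=18.7980 ⇒ V=18.8977 exercise | (k=3,j=2): S=111.1741, K−S=0.0000, hold=5.3791 ⇒ V=5.3791 continue | (k=3,j=3): S=145.0798, K−S=0.0000, hold=0.6358 ⇒ V=0.6358 continue
k=2: (k=2,j=0): S=74.5760, K−S=29.5140, hold=27.6002 ⇒ V=29.5140 exercise | (k=2,j=1): S=97.3200, K−S=6.7700, hold=11.4251 ⇒ V=11.4251 continue | (k=2,j=2): S=127.0005, K−S=0.0000, hold=2.7802 ⇒ V=2.7802 continue
k=1: (k=1,j=0): S=85.1923, K−S=18.8977, hold=19.4374 ⇒ V=19.4374 continue | (k=1,j=1): S=111.1741, K−S=0.0000, hold=6.6587 ⇒ V=6.6587 continue
k=0: (k=0,j=0): S=97.3200, K−S=6.7700, hold=12.3448 ⇒ V=12.3448 continue

price = 12.3448
tree:
12.3448
19.4374 6.6587
29.5140 11.4251 2.7802
38.8074 18.8977 5.3791 0.6358
46.9427 29.5140 10.2119 1.3988 0.0000
54.0642 38.8074 18.8977 3.0773 0.0000 0.0000
60.2982 46.9427 29.5140 6.7700 0.0000 0.0000 0.0000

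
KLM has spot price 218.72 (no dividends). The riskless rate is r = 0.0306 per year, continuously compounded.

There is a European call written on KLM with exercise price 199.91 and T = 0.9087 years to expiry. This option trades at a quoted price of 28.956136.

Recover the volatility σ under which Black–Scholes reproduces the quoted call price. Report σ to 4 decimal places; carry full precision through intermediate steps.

sigma = 0.1718

At σ = 0.1718 the Black–Scholes value reproduces the quote:
σ√T = 0.1718·√0.9087 = 0.163770
d₁ = (ln(S/K) + (r+σ²/2)T) / (σ√T) = (ln(218.72/199.91) + (0.0306+0.1718²/2)·0.9087) / 0.163770 = (0.089925 + 0.041216) / 0.163770 = 0.800768
d₂ = d₁ − σ√T = 0.800768 − 0.163770 = 0.636999
e^{−rT} = 0.972577
N(d₁) = 0.788367,  N(d₂) = 0.737937
V = S·N(d₁) − K·e^{−rT}·N(d₂) = 172.431665 − 143.475530 = 28.956136 (the quoted price), and the Black–Scholes price is strictly increasing in σ, so σ is unique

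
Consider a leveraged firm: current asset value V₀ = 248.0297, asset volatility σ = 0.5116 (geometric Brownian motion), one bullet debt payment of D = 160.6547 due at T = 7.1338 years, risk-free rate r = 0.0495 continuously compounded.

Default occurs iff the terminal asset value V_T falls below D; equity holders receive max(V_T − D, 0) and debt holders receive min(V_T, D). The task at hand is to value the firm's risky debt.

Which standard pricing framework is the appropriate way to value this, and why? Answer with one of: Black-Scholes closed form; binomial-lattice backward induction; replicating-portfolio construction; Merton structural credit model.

framework: Merton structural credit model

Key observation: the asked-for credit quantity lives on the firm's capital structure — asset value, asset volatility, debt face 160.6547 — which is the structural model's domain.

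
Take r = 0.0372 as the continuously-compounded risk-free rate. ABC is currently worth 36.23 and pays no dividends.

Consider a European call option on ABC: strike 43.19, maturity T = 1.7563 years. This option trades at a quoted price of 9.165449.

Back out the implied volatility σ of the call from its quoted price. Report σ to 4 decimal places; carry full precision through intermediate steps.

At σ = 0.5635 the Black–Scholes value reproduces the quote:
σ√T = 0.5635·√1.7563 = 0.746781
d₁ = (ln(S/K) + (r+σ²/2)T) / (σ√T) = (ln(36.23/43.19) + (0.0372+0.5635²/2)·1.7563) / 0.746781 = (-0.175721 + 0.344175) / 0.746781 = 0.225573
d₂ = d₁ − σ√T = 0.225573 − 0.746781 = -0.521208
e^{−rT} = 0.936754
N(d₁) = 0.589233,  N(d₂) = 0.301111
V = S·N(d₁) − K·e^{−rT}·N(d₂) = 21.347923 − 12.182474 = 9.165449 (equal to the quote); since ∂V/∂σ > 0 for all σ, the implied volatility is unique

sigma = 0.5635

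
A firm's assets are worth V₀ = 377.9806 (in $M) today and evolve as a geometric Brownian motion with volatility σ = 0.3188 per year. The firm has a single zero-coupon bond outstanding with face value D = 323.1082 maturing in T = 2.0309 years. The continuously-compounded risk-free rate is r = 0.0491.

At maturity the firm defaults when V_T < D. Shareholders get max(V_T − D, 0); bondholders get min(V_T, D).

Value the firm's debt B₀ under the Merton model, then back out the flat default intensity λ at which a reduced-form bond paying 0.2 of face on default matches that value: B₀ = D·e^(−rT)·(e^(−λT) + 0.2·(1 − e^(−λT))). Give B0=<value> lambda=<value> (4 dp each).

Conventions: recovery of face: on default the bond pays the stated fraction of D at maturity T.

B0=265.8378 lambda=0.0594

Work the structural quantities from V₀ = 377.9806 against face 323.1082:
d₁ = [ln(V₀/D) + (r + σ²/2)T] / (σ√T)
   = [ln(377.9806/323.1082) + (0.0491 + 0.5·0.3188²)·2.0309] / (0.3188·√2.0309)
   = [0.156856 + 0.202921] / 0.454321 = 0.791900
d₂ = d₁ − σ√T = 0.791900 − 0.454321 = 0.337579
N(d₁) = 0.785790,  N(d₂) = 0.632160,  e^(−rT) = 0.905093
E₀ = V₀·N(d₁) − D·e^(−rT)·N(d₂)
   = 377.9806·0.785790 − 323.1082·0.905093·0.632160 = 112.142790
B₀ = V₀ − E₀ = 377.9806 − 112.142790 = 265.837810
e^(−λT) = (B₀·e^(rT)/D − 0.2)/(1 − 0.2) = (265.8378·1.104858/323.1082 − 0.2)/0.8 = 0.88628008
λ = −ln(0.88628008)/2.0309 = 0.059443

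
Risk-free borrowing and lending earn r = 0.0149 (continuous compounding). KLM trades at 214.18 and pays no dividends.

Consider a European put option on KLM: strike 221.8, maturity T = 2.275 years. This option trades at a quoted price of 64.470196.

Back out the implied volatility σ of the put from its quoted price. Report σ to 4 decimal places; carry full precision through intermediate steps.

At σ = 0.5115 the Black–Scholes value reproduces the quote:
σ√T = 0.5115·√2.275 = 0.771501
d₁ = (ln(S/K) + (r+σ²/2)T) / (σ√T) = (ln(214.18/221.8) + (0.0149+0.5115²/2)·2.275) / 0.771501 = (-0.034959 + 0.331504) / 0.771501 = 0.384374
d₂ = d₁ − σ√T = 0.384374 − 0.771501 = -0.387127
e^{−rT} = 0.966671
N(−d₁) = 0.350351,  N(−d₂) = 0.650669
V = K·e^{−rT}·N(−d₂) − S·N(−d₁) = 139.508287 − 75.038091 = 64.470196 (equal to the quote); since ∂V/∂σ > 0 for all σ, the implied volatility is unique

sigma = 0.5115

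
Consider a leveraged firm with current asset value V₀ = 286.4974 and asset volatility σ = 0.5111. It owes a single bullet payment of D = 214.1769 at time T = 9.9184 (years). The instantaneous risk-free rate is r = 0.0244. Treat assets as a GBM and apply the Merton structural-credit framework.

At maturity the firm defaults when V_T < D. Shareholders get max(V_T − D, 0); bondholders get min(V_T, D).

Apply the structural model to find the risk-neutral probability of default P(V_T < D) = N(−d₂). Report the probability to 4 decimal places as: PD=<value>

With assets at 286.4974 and a single debt payment of 214.1769 at 9.9184 years:
d₁ = [ln(V₀/D) + (r + σ²/2)T] / (σ√T)
   = [ln(286.4974/214.1769) + (0.0244 + 0.5·0.5111²)·9.9184] / (0.5111·√9.9184)
   = [0.290927 + 1.537467] / 1.609632 = 1.135908
d₂ = d₁ − σ√T = 1.135908 − 1.609632 = -0.473724
risk-neutral PD = N(−d₂) = N(0.473724) = 0.682152

PD=0.6822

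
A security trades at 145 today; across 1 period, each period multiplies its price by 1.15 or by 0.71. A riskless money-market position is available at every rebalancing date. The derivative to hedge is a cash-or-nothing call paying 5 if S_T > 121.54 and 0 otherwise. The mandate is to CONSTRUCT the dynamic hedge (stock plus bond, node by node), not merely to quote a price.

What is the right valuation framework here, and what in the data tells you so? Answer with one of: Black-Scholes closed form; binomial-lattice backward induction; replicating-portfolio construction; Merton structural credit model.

Key observation: the deliverable is the dynamic trading strategy on the 1-step tree (spot 145, moves 1.15 and 0.71), so the valuation must go through the node-by-node replicating-portfolio solve.

framework: replicating-portfolio construction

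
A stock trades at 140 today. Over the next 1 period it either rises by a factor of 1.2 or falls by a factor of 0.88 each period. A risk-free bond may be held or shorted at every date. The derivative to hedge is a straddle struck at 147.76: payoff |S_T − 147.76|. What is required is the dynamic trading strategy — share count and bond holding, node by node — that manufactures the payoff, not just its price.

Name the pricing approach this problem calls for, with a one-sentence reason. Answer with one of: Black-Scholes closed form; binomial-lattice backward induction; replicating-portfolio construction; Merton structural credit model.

framework: replicating-portfolio construction

Key observation: the deliverable is the dynamic trading strategy on the 1-step tree (spot 140, moves 1.2 and 0.88), so the valuation must go through the node-by-node replicating-portfolio solve.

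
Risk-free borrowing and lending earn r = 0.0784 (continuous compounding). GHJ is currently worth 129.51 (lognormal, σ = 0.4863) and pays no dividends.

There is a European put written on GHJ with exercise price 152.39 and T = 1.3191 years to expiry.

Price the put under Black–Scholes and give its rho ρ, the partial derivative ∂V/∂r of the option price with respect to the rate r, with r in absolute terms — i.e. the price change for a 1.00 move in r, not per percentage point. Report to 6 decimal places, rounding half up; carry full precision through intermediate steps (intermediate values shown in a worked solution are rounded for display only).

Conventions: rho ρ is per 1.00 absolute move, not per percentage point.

σ√T = 0.4863·√1.3191 = 0.558526
d₁ = (ln(S/K) + (r+σ²/2)T) / (σ√T) = (ln(129.51/152.39) + (0.0784+0.4863²/2)·1.3191) / 0.558526 = (-0.162685 + 0.259393) / 0.558526 = 0.173149
d₂ = d₁ − σ√T = 0.173149 − 0.558526 = -0.385377
e^{−rT} = 0.901750
N(−d₁) = 0.431267,  N(−d₂) = 0.650021
Put price V = K·e^{−rT}·N(−d₂) − S·N(−d₁) = 89.324417 − 55.853427 = 33.470991
ρ = −K·T·e^{−rT}·N(−d₂) = -117.827839

price = 33.470991
ρ = -117.827839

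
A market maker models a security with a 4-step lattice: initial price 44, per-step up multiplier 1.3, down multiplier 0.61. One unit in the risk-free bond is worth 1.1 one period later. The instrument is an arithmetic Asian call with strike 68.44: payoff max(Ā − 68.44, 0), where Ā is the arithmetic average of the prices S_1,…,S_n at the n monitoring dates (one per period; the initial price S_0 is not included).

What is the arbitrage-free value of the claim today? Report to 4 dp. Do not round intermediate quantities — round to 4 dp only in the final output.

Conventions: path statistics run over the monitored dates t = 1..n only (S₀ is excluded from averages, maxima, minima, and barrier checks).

price = 3.7182

Under the martingale measure an up-move has probability p* = 0.7101; value the claim as the probability-weighted average of per-path payoffs, discounted 4 periods at R = 1.1.
Enumerate all 2^4 = 16 price paths (U = up ×1.3, D = down ×0.61); each path with k up-moves has probability p*^k·(1−p*)^(4−k).
DDDD: Ā=14.8229, payoff=0.0000, prob=0.007059
UDDD: Ā=31.5899, payoff=0.0000, prob=0.017294
DUDD: Ā=23.9999, payoff=0.0000, prob=0.017294
UUDD: Ā=51.1472, payoff=0.0000, prob=0.042370
DDUD: Ā=19.3700, payoff=0.0000, prob=0.017294
UDUD: Ā=41.2802, payoff=0.0000, prob=0.042370
DUUD: Ā=33.6902, payoff=0.0000, prob=0.042370
UUUD: Ā=71.7989, payoff=3.3589, prob=0.103806
DDDU: Ā=16.5457, payoff=0.0000, prob=0.017294
UDDU: Ā=35.2614, payoff=0.0000, prob=0.042370
DUDU: Ā=27.6714, payoff=0.0000, prob=0.042370
UUDU: Ā=58.9718, payoff=0.0000, prob=0.103806
DDUU: Ā=23.0415, payoff=0.0000, prob=0.042370
UDUU: Ā=49.1048, payoff=0.0000, prob=0.103806
DUUU: Ā=41.5148, payoff=0.0000, prob=0.103806
UUUU: Ā=88.4741, payoff=20.0341, prob=0.254324
Price = Σ prob·payoff / R^4 = 5.443830 / 1.464100 = 3.7182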